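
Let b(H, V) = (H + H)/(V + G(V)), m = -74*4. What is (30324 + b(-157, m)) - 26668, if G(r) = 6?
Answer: 530277/145 ≈ 3657.1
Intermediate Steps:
m = -296
b(H, V) = 2*H/(6 + V) (b(H, V) = (H + H)/(V + 6) = (2*H)/(6 + V) = 2*H/(6 + V))
(30324 + b(-157, m)) - 26668 = (30324 + 2*(-157)/(6 - 296)) - 26668 = (30324 + 2*(-157)/(-290)) - 26668 = (30324 + 2*(-157)*(-1/290)) - 26668 = (30324 + 157/145) - 26668 = 4397137/145 - 26668 = 530277/145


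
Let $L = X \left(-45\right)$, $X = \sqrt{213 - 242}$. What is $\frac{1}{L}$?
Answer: $\frac{i \sqrt{29}}{1305} \approx 0.0041266 i$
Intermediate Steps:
$X = i \sqrt{29}$ ($X = \sqrt{213 - 242} = \sqrt{-29} = i \sqrt{29} \approx 5.3852 i$)
$L = - 45 i \sqrt{29}$ ($L = i \sqrt{29} \left(-45\right) = - 45 i \sqrt{29} \approx - 242.33 i$)
$\frac{1}{L} = \frac{1}{\left(-45\right) i \sqrt{29}} = \frac{i \sqrt{29}}{1305}$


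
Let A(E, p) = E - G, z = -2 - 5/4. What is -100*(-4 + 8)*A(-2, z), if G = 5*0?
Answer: 800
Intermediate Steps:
G = 0
z = -13/4 (z = -2 - 5*¼ = -2 - 5/4 = -13/4 ≈ -3.2500)
A(E, p) = E (A(E, p) = E - 1*0 = E + 0 = E)
-100*(-4 + 8)*A(-2, z) = -100*(-4 + 8)*(-2) = -400*(-2) = -100*(-8) = 800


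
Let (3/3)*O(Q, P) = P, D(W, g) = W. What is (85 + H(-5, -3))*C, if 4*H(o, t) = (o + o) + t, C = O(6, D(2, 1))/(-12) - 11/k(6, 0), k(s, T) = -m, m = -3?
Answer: -2507/8 ≈ -313.38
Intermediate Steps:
k(s, T) = 3 (k(s, T) = -1*(-3) = 3)
O(Q, P) = P
C = -23/6 (C = 2/(-12) - 11/3 = 2*(-1/12) - 11*1/3 = -1/6 - 11/3 = -23/6 ≈ -3.8333)
H(o, t) = o/2 + t/4 (H(o, t) = ((o + o) + t)/4 = (2*o + t)/4 = (t + 2*o)/4 = o/2 + t/4)
(85 + H(-5, -3))*C = (85 + ((1/2)*(-5) + (1/4)*(-3)))*(-23/6) = (85 + (-5/2 - 3/4))*(-23/6) = (85 - 13/4)*(-23/6) = (327/4)*(-23/6) = -2507/8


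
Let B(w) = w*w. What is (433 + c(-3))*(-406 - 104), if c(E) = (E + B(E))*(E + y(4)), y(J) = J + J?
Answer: -236130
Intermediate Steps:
y(J) = 2*J
B(w) = w**2
c(E) = (8 + E)*(E + E**2) (c(E) = (E + E**2)*(E + 2*4) = (E + E**2)*(E + 8) = (E + E**2)*(8 + E) = (8 + E)*(E + E**2))
(433 + c(-3))*(-406 - 104) = (433 - 3*(8 + (-3)**2 + 9*(-3)))*(-406 - 104) = (433 - 3*(8 + 9 - 27))*(-510) = (433 - 3*(-10))*(-510) = (433 + 30)*(-510) = 463*(-510) = -236130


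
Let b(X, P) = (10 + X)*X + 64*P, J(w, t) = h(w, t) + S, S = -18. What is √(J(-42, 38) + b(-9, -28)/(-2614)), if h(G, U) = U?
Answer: 3*√15707526/2614 ≈ 4.5485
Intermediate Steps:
J(w, t) = -18 + t (J(w, t) = t - 18 = -18 + t)
b(X, P) = 64*P + X*(10 + X) (b(X, P) = X*(10 + X) + 64*P = 64*P + X*(10 + X))
√(J(-42, 38) + b(-9, -28)/(-2614)) = √((-18 + 38) + ((-9)² + 10*(-9) + 64*(-28))/(-2614)) = √(20 + (81 - 90 - 1792)*(-1/2614)) = √(20 - 1801*(-1/2614)) = √(20 + 1801/2614) = √(54081/2614) = 3*√15707526/2614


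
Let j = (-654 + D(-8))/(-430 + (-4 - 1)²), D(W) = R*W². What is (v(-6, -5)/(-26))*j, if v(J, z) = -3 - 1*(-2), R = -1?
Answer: 359/5265 ≈ 0.068186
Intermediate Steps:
v(J, z) = -1 (v(J, z) = -3 + 2 = -1)
D(W) = -W²
j = 718/405 (j = (-654 - 1*(-8)²)/(-430 + (-4 - 1)²) = (-654 - 1*64)/(-430 + (-5)²) = (-654 - 64)/(-430 + 25) = -718/(-405) = -718*(-1/405) = 718/405 ≈ 1.7728)
(v(-6, -5)/(-26))*j = -1/(-26)*(718/405) = -1*(-1/26)*(718/405) = (1/26)*(718/405) = 359/5265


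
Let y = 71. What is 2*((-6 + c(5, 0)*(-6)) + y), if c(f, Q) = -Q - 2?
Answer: 154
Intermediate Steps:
c(f, Q) = -2 - Q
2*((-6 + c(5, 0)*(-6)) + y) = 2*((-6 + (-2 - 1*0)*(-6)) + 71) = 2*((-6 + (-2 + 0)*(-6)) + 71) = 2*((-6 - 2*(-6)) + 71) = 2*((-6 + 12) + 71) = 2*(6 + 71) = 2*77 = 154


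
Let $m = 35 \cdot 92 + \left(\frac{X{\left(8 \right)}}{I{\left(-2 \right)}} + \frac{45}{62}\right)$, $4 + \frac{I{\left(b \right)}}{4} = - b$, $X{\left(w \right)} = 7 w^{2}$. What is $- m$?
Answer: $- \frac{196213}{62} \approx -3164.7$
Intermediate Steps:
$I{\left(b \right)} = -16 - 4 b$ ($I{\left(b \right)} = -16 + 4 \left(- b\right) = -16 - 4 b$)
$m = \frac{196213}{62}$ ($m = 35 \cdot 92 + \left(\frac{7 \cdot 8^{2}}{-16 - -8} + \frac{45}{62}\right) = 3220 + \left(\frac{7 \cdot 64}{-16 + 8} + 45 \cdot \frac{1}{62}\right) = 3220 + \left(\frac{448}{-8} + \frac{45}{62}\right) = 3220 + \left(448 \left(- \frac{1}{8}\right) + \frac{45}{62}\right) = 3220 + \left(-56 + \frac{45}{62}\right) = 3220 - \frac{3427}{62} = \frac{196213}{62} \approx 3164.7$)
$- m = \left(-1\right) \frac{196213}{62} = - \frac{196213}{62}$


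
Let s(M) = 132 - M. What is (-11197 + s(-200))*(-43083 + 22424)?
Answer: 224460035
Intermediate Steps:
(-11197 + s(-200))*(-43083 + 22424) = (-11197 + (132 - 1*(-200)))*(-43083 + 22424) = (-11197 + (132 + 200))*(-20659) = (-11197 + 332)*(-20659) = -10865*(-20659) = 224460035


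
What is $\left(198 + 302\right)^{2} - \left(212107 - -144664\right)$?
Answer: $-106771$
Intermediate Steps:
$\left(198 + 302\right)^{2} - \left(212107 - -144664\right) = 500^{2} - \left(212107 + 144664\right) = 250000 - 356771 = -106771$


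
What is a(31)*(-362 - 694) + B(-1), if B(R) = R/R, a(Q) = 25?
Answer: -26399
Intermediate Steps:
B(R) = 1
a(31)*(-362 - 694) + B(-1) = 25*(-362 - 694) + 1 = 25*(-1056) + 1 = -26400 + 1 = -26399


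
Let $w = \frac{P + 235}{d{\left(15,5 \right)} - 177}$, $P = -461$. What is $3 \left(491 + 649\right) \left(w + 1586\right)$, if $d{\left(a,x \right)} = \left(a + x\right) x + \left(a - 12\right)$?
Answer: $\frac{201078900}{37} \approx 5.4346 \cdot 10^{6}$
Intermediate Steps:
$d{\left(a,x \right)} = -12 + a + x \left(a + x\right)$ ($d{\left(a,x \right)} = x \left(a + x\right) + \left(-12 + a\right) = -12 + a + x \left(a + x\right)$)
$w = \frac{113}{37}$ ($w = \frac{-461 + 235}{\left(-12 + 15 + 5^{2} + 15 \cdot 5\right) - 177} = - \frac{226}{\left(-12 + 15 + 25 + 75\right) - 177} = - \frac{226}{103 - 177} = - \frac{226}{-74} = \left(-226\right) \left(- \frac{1}{74}\right) = \frac{113}{37} \approx 3.0541$)
$3 \left(491 + 649\right) \left(w + 1586\right) = 3 \left(491 + 649\right) \left(\frac{113}{37} + 1586\right) = 3 \cdot 1140 \cdot \frac{58795}{37} = 3 \cdot \frac{67026300}{37} = \frac{201078900}{37}$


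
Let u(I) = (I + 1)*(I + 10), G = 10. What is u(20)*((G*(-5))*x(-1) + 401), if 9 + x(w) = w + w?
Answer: 599130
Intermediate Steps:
x(w) = -9 + 2*w (x(w) = -9 + (w + w) = -9 + 2*w)
u(I) = (1 + I)*(10 + I)
u(20)*((G*(-5))*x(-1) + 401) = (10 + 20² + 11*20)*((10*(-5))*(-9 + 2*(-1)) + 401) = (10 + 400 + 220)*(-50*(-9 - 2) + 401) = 630*(-50*(-11) + 401) = 630*(550 + 401) = 630*951 = 599130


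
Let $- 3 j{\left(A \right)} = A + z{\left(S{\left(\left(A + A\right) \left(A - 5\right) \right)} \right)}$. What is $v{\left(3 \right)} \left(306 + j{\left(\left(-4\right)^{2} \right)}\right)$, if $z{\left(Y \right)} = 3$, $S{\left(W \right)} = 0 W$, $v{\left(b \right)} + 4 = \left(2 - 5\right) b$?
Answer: $- \frac{11687}{3} \approx -3895.7$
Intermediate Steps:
$v{\left(b \right)} = -4 - 3 b$ ($v{\left(b \right)} = -4 + \left(2 - 5\right) b = -4 - 3 b$)
$S{\left(W \right)} = 0$
$j{\left(A \right)} = -1 - \frac{A}{3}$ ($j{\left(A \right)} = - \frac{A + 3}{3} = - \frac{3 + A}{3} = -1 - \frac{A}{3}$)
$v{\left(3 \right)} \left(306 + j{\left(\left(-4\right)^{2} \right)}\right) = \left(-4 - 9\right) \left(306 - \left(1 + \frac{\left(-4\right)^{2}}{3}\right)\right) = \left(-4 - 9\right) \left(306 - \frac{19}{3}\right) = - 13 \left(306 - \frac{19}{3}\right) = \left(-13\right) \frac{899}{3} = - \frac{11687}{3}$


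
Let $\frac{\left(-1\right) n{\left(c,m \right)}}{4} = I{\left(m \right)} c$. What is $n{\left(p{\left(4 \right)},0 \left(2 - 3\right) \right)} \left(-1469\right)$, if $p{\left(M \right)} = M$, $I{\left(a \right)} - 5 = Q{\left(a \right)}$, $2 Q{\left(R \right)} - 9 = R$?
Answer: $223288$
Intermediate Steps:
$Q{\left(R \right)} = \frac{9}{2} + \frac{R}{2}$
$I{\left(a \right)} = \frac{19}{2} + \frac{a}{2}$ ($I{\left(a \right)} = 5 + \left(\frac{9}{2} + \frac{a}{2}\right) = \frac{19}{2} + \frac{a}{2}$)
$n{\left(c,m \right)} = - 4 c \left(\frac{19}{2} + \frac{m}{2}\right)$ ($n{\left(c,m \right)} = - 4 \left(\frac{19}{2} + \frac{m}{2}\right) c = - 4 c \left(\frac{19}{2} + \frac{m}{2}\right)$)
$n{\left(p{\left(4 \right)},0 \left(2 - 3\right) \right)} \left(-1469\right) = \left(-2\right) 4 \left(19 + 0 \left(2 - 3\right)\right) \left(-1469\right) = \left(-2\right) 4 \left(19 + 0 \left(-1\right)\right) \left(-1469\right) = \left(-2\right) 4 \left(19 + 0\right) \left(-1469\right) = \left(-2\right) 4 \cdot 19 \left(-1469\right) = \left(-152\right) \left(-1469\right) = 223288$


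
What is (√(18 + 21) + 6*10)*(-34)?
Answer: -2040 - 34*√39 ≈ -2252.3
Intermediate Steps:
(√(18 + 21) + 6*10)*(-34) = (√39 + 60)*(-34) = (60 + √39)*(-34) = -2040 - 34*√39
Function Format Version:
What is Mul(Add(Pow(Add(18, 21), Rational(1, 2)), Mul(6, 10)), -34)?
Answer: Add(-2040, Mul(-34, Pow(39, Rational(1, 2)))) ≈ -2252.3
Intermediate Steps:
Mul(Add(Pow(Add(18, 21), Rational(1, 2)), Mul(6, 10)), -34) = Mul(Add(Pow(39, Rational(1, 2)), 60), -34) = Mul(Add(60, Pow(39, Rational(1, 2))), -34) = Add(-2040, Mul(-34, Pow(39, Rational(1, 2))))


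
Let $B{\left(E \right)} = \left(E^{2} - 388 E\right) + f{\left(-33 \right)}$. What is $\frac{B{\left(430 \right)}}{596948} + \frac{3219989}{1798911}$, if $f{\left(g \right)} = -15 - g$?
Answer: $\frac{977343353315}{536928161814} \approx 1.8202$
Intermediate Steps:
$B{\left(E \right)} = 18 + E^{2} - 388 E$ ($B{\left(E \right)} = \left(E^{2} - 388 E\right) - -18 = \left(E^{2} - 388 E\right) + \left(-15 + 33\right) = \left(E^{2} - 388 E\right) + 18 = 18 + E^{2} - 388 E$)
$\frac{B{\left(430 \right)}}{596948} + \frac{3219989}{1798911} = \frac{18 + 430^{2} - 166840}{596948} + \frac{3219989}{1798911} = \left(18 + 184900 - 166840\right) \frac{1}{596948} + 3219989 \cdot \frac{1}{1798911} = 18078 \cdot \frac{1}{596948} + \frac{3219989}{1798911} = \frac{9039}{298474} + \frac{3219989}{1798911} = \frac{977343353315}{536928161814}$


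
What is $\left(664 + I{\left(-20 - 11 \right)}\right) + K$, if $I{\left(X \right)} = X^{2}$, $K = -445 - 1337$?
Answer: $-157$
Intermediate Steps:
$K = -1782$
$\left(664 + I{\left(-20 - 11 \right)}\right) + K = \left(664 + \left(-20 - 11\right)^{2}\right) - 1782 = \left(664 + \left(-31\right)^{2}\right) - 1782 = \left(664 + 961\right) - 1782 = 1625 - 1782 = -157$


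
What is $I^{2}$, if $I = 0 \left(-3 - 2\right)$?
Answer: $0$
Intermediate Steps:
$I = 0$ ($I = 0 \left(-5\right) = 0$)
$I^{2} = 0^{2} = 0$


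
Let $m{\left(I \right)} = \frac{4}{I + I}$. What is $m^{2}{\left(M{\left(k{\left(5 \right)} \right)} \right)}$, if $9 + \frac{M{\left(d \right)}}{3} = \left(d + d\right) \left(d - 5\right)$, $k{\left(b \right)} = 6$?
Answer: $\frac{4}{81} \approx 0.049383$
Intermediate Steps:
$M{\left(d \right)} = -27 + 6 d \left(-5 + d\right)$ ($M{\left(d \right)} = -27 + 3 \left(d + d\right) \left(d - 5\right) = -27 + 3 \cdot 2 d \left(-5 + d\right) = -27 + 6 d \left(-5 + d\right)$)
$m{\left(I \right)} = \frac{2}{I}$ ($m{\left(I \right)} = \frac{4}{2 I} = 4 \frac{1}{2 I} = \frac{2}{I}$)
$m^{2}{\left(M{\left(k{\left(5 \right)} \right)} \right)} = \left(\frac{2}{-27 - 180 + 6 \cdot 6^{2}}\right)^{2} = \left(\frac{2}{-27 - 180 + 6 \cdot 36}\right)^{2} = \left(\frac{2}{-27 - 180 + 216}\right)^{2} = \left(\frac{2}{9}\right)^{2} = \frac{4}{81}$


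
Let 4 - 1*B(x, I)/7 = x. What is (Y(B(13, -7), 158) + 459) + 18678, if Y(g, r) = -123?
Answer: 19014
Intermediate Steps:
B(x, I) = 28 - 7*x
(Y(B(13, -7), 158) + 459) + 18678 = (-123 + 459) + 18678 = 336 + 18678 = 19014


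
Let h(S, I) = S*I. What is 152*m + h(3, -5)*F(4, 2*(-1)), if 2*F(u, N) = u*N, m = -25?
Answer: -3740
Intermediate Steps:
h(S, I) = I*S
F(u, N) = N*u/2 (F(u, N) = (u*N)/2 = (N*u)/2 = N*u/2)
152*m + h(3, -5)*F(4, 2*(-1)) = 152*(-25) + (-5*3)*((½)*(2*(-1))*4) = -3800 - 15*(-2)*4/2 = -3800 - 15*(-4) = -3800 + 60 = -3740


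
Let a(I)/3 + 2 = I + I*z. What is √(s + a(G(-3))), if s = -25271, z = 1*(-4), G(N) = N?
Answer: 5*I*√1010 ≈ 158.9*I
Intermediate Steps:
z = -4
a(I) = -6 - 9*I (a(I) = -6 + 3*(I + I*(-4)) = -6 + 3*(I - 4*I) = -6 + 3*(-3*I) = -6 - 9*I)
√(s + a(G(-3))) = √(-25271 + (-6 - 9*(-3))) = √(-25271 + (-6 + 27)) = √(-25271 + 21) = √(-25250) = 5*I*√1010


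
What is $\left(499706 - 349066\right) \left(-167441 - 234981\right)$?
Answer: $-60620850080$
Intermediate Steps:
$\left(499706 - 349066\right) \left(-167441 - 234981\right) = 150640 \left(-402422\right) = -60620850080$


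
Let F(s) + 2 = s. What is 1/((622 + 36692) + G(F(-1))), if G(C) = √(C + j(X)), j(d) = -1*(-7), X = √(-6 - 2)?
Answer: 1/37316 ≈ 2.6798e-5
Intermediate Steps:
F(s) = -2 + s
X = 2*I*√2 (X = √(-8) = 2*I*√2 ≈ 2.8284*I)
j(d) = 7
G(C) = √(7 + C) (G(C) = √(C + 7) = √(7 + C))
1/((622 + 36692) + G(F(-1))) = 1/((622 + 36692) + √(7 + (-2 - 1))) = 1/(37314 + √(7 - 3)) = 1/(37314 + √4) = 1/(37314 + 2) = 1/37316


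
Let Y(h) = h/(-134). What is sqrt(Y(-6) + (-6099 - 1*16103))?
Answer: I*sqrt(99664577)/67 ≈ 149.0*I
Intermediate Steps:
Y(h) = -h/134 (Y(h) = h*(-1/134) = -h/134)
sqrt(Y(-6) + (-6099 - 1*16103)) = sqrt(-1/134*(-6) + (-6099 - 1*16103)) = sqrt(3/67 + (-6099 - 16103)) = sqrt(3/67 - 22202) = sqrt(-1487531/67) = I*sqrt(99664577)/67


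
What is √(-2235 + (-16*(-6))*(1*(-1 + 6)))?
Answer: 3*I*√195 ≈ 41.893*I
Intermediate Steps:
√(-2235 + (-16*(-6))*(1*(-1 + 6))) = √(-2235 + 96*(1*5)) = √(-2235 + 96*5) = √(-2235 + 480) = √(-1755) = 3*I*√195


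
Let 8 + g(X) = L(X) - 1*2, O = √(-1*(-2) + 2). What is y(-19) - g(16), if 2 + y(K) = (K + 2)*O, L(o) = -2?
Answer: -24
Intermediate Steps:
O = 2 (O = √(2 + 2) = √4 = 2)
y(K) = 2 + 2*K (y(K) = -2 + (K + 2)*2 = -2 + (2 + K)*2 = -2 + (4 + 2*K) = 2 + 2*K)
g(X) = -12 (g(X) = -8 + (-2 - 1*2) = -8 + (-2 - 2) = -8 - 4 = -12)
y(-19) - g(16) = (2 + 2*(-19)) - 1*(-12) = (2 - 38) + 12 = -36 + 12 = -24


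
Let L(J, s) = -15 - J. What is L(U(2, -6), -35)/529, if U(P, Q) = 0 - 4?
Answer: -11/529 ≈ -0.020794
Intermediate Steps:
U(P, Q) = -4
L(U(2, -6), -35)/529 = (-15 - 1*(-4))/529 = (-15 + 4)*(1/529) = -11*1/529 = -11/529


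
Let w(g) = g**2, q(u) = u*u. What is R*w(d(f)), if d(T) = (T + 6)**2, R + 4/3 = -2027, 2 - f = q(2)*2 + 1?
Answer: -6085/3 ≈ -2028.3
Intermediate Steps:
q(u) = u**2
f = -7 (f = 2 - (2**2*2 + 1) = 2 - (4*2 + 1) = 2 - (8 + 1) = 2 - 1*9 = 2 - 9 = -7)
R = -6085/3 (R = -4/3 - 2027 = -6085/3 ≈ -2028.3)
d(T) = (6 + T)**2
R*w(d(f)) = -6085*(6 - 7)**4/3 = -6085*((-1)**2)**2/3 = -6085/3*1**2 = -6085/3*1 = -6085/3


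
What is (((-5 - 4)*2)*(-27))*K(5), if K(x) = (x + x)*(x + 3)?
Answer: 38880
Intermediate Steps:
K(x) = 2*x*(3 + x) (K(x) = (2*x)*(3 + x) = 2*x*(3 + x))
(((-5 - 4)*2)*(-27))*K(5) = (((-5 - 4)*2)*(-27))*(2*5*(3 + 5)) = (-9*2*(-27))*(2*5*8) = -18*(-27)*80 = 486*80 = 38880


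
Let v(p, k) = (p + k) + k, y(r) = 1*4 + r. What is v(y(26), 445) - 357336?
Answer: -356416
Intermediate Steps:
y(r) = 4 + r
v(p, k) = p + 2*k (v(p, k) = (k + p) + k = p + 2*k)
v(y(26), 445) - 357336 = ((4 + 26) + 2*445) - 357336 = (30 + 890) - 357336 = 920 - 357336 = -356416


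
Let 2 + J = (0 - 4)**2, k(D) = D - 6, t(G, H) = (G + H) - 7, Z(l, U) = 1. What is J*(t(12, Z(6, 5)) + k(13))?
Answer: 182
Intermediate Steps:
t(G, H) = -7 + G + H
k(D) = -6 + D
J = 14 (J = -2 + (0 - 4)**2 = -2 + (-4)**2 = -2 + 16 = 14)
J*(t(12, Z(6, 5)) + k(13)) = 14*((-7 + 12 + 1) + (-6 + 13)) = 14*(6 + 7) = 14*13 = 182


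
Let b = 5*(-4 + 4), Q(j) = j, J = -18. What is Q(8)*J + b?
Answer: -144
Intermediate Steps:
b = 0 (b = 5*0 = 0)
Q(8)*J + b = 8*(-18) + 0 = -144 + 0 = -144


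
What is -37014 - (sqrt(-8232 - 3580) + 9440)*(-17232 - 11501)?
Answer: 271202506 + 57466*I*sqrt(2953) ≈ 2.712e+8 + 3.1228e+6*I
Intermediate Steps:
-37014 - (sqrt(-8232 - 3580) + 9440)*(-17232 - 11501) = -37014 - (sqrt(-11812) + 9440)*(-28733) = -37014 - (2*I*sqrt(2953) + 9440)*(-28733) = -37014 - (9440 + 2*I*sqrt(2953))*(-28733) = -37014 - (-271239520 - 57466*I*sqrt(2953)) = -37014 + (271239520 + 57466*I*sqrt(2953)) = 271202506 + 57466*I*sqrt(2953)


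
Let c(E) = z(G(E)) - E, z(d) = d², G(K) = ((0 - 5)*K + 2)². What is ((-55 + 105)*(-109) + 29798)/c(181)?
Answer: 6087/166222959275 ≈ 3.6619e-8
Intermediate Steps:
G(K) = (2 - 5*K)² (G(K) = (-5*K + 2)² = (2 - 5*K)²)
c(E) = (-2 + 5*E)⁴ - E (c(E) = ((-2 + 5*E)²)² - E = (-2 + 5*E)⁴ - E)
((-55 + 105)*(-109) + 29798)/c(181) = ((-55 + 105)*(-109) + 29798)/((-2 + 5*181)⁴ - 1*181) = (50*(-109) + 29798)/((-2 + 905)⁴ - 181) = (-5450 + 29798)/(903⁴ - 181) = 24348/(664891837281 - 181) = 24348/664891837100 = 24348*(1/664891837100) = 6087/166222959275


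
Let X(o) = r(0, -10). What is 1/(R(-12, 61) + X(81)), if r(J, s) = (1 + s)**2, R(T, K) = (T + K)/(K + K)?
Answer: 122/9931 ≈ 0.012285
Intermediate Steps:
R(T, K) = (K + T)/(2*K) (R(T, K) = (K + T)/((2*K)) = (K + T)*(1/(2*K)) = (K + T)/(2*K))
X(o) = 81 (X(o) = (1 - 10)**2 = (-9)**2 = 81)
1/(R(-12, 61) + X(81)) = 1/((1/2)*(61 - 12)/61 + 81) = 1/((1/2)*(1/61)*49 + 81) = 1/(49/122 + 81) = 1/(9931/122) = 122/9931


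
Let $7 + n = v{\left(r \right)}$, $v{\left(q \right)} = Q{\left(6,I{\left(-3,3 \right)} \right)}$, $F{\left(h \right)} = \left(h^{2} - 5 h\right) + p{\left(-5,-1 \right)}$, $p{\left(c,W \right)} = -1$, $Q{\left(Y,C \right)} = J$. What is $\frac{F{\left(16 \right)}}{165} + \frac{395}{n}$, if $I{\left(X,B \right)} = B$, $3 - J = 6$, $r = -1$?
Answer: $- \frac{2537}{66} \approx -38.439$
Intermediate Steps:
$J = -3$ ($J = 3 - 6 = -3$)
$Q{\left(Y,C \right)} = -3$
$F{\left(h \right)} = -1 + h^{2} - 5 h$ ($F{\left(h \right)} = \left(h^{2} - 5 h\right) - 1 = -1 + h^{2} - 5 h$)
$v{\left(q \right)} = -3$
$n = -10$ ($n = -7 - 3 = -10$)
$\frac{F{\left(16 \right)}}{165} + \frac{395}{n} = \frac{-1 + 16^{2} - 80}{165} + \frac{395}{-10} = \left(-1 + 256 - 80\right) \frac{1}{165} + 395 \left(- \frac{1}{10}\right) = 175 \cdot \frac{1}{165} - \frac{79}{2} = \frac{35}{33} - \frac{79}{2} = - \frac{2537}{66}$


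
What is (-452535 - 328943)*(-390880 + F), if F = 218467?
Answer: 134736966414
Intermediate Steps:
(-452535 - 328943)*(-390880 + F) = (-452535 - 328943)*(-390880 + 218467) = -781478*(-172413) = 134736966414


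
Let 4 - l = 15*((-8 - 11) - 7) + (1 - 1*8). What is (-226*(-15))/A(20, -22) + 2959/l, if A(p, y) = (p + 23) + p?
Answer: 515269/8421 ≈ 61.189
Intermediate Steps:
A(p, y) = 23 + 2*p (A(p, y) = (23 + p) + p = 23 + 2*p)
l = 401 (l = 4 - (15*((-8 - 11) - 7) + (1 - 1*8)) = 4 - (15*(-19 - 7) + (1 - 8)) = 4 - (15*(-26) - 7) = 4 - (-390 - 7) = 4 - 1*(-397) = 4 + 397 = 401)
(-226*(-15))/A(20, -22) + 2959/l = (-226*(-15))/(23 + 2*20) + 2959/401 = 3390/(23 + 40) + 2959*(1/401) = 3390/63 + 2959/401 = 3390*(1/63) + 2959/401 = 1130/21 + 2959/401 = 515269/8421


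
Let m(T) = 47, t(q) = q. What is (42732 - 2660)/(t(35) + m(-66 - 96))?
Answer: 20036/41 ≈ 488.68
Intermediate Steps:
(42732 - 2660)/(t(35) + m(-66 - 96)) = (42732 - 2660)/(35 + 47) = 40072/82 = 40072*(1/82) = 20036/41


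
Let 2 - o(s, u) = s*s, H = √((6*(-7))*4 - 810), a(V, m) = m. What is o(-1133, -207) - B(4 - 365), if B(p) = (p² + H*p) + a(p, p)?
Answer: -1413647 + 361*I*√978 ≈ -1.4136e+6 + 11290.0*I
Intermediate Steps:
H = I*√978 (H = √(-42*4 - 810) = √(-168 - 810) = √(-978) = I*√978 ≈ 31.273*I)
o(s, u) = 2 - s² (o(s, u) = 2 - s*s = 2 - s²)
B(p) = p + p² + I*p*√978 (B(p) = (p² + (I*√978)*p) + p = (p² + I*p*√978) + p = p + p² + I*p*√978)
o(-1133, -207) - B(4 - 365) = (2 - 1*(-1133)²) - (4 - 365)*(1 + (4 - 365) + I*√978) = (2 - 1*1283689) - (-361)*(1 - 361 + I*√978) = (2 - 1283689) - (-361)*(-360 + I*√978) = -1283687 - (129960 - 361*I*√978) = -1283687 + (-129960 + 361*I*√978) = -1413647 + 361*I*√978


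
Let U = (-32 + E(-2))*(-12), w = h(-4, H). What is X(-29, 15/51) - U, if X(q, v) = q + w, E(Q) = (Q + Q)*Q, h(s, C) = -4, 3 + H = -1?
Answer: -321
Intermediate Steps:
H = -4 (H = -3 - 1 = -4)
w = -4
E(Q) = 2*Q² (E(Q) = (2*Q)*Q = 2*Q²)
X(q, v) = -4 + q (X(q, v) = q - 4 = -4 + q)
U = 288 (U = (-32 + 2*(-2)²)*(-12) = (-32 + 2*4)*(-12) = (-32 + 8)*(-12) = -24*(-12) = 288)
X(-29, 15/51) - U = (-4 - 29) - 1*288 = -33 - 288 = -321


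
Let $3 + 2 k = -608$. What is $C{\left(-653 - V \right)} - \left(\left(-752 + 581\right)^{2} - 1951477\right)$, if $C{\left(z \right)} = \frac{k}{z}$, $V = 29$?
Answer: $\frac{2621930515}{1364} \approx 1.9222 \cdot 10^{6}$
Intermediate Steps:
$k = - \frac{611}{2}$ ($k = - \frac{3}{2} + \frac{1}{2} \left(-608\right) = - \frac{3}{2} - 304 = - \frac{611}{2} \approx -305.5$)
$C{\left(z \right)} = - \frac{611}{2 z}$
$C{\left(-653 - V \right)} - \left(\left(-752 + 581\right)^{2} - 1951477\right) = - \frac{611}{2 \left(-653 - 29\right)} - \left(\left(-752 + 581\right)^{2} - 1951477\right) = - \frac{611}{2 \left(-653 - 29\right)} - \left(\left(-171\right)^{2} - 1951477\right) = - \frac{611}{2 \left(-682\right)} - \left(29241 - 1951477\right) = \left(- \frac{611}{2}\right) \left(- \frac{1}{682}\right) - -1922236 = \frac{611}{1364} + 1922236 = \frac{2621930515}{1364}$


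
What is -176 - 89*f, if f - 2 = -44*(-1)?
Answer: -4270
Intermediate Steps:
f = 46 (f = 2 - 44*(-1) = 2 + 44 = 46)
-176 - 89*f = -176 - 89*46 = -176 - 4094 = -4270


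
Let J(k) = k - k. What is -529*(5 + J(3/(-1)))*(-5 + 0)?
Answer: 13225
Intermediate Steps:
J(k) = 0
-529*(5 + J(3/(-1)))*(-5 + 0) = -529*(5 + 0)*(-5 + 0) = -2645*(-5) = -529*(-25) = 13225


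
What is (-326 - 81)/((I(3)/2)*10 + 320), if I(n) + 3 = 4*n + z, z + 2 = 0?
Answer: -407/355 ≈ -1.1465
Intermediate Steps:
z = -2 (z = -2 + 0 = -2)
I(n) = -5 + 4*n (I(n) = -3 + (4*n - 2) = -3 + (-2 + 4*n) = -5 + 4*n)
(-326 - 81)/((I(3)/2)*10 + 320) = (-326 - 81)/(((-5 + 4*3)/2)*10 + 320) = -407/(((-5 + 12)*(½))*10 + 320) = -407/((7*(½))*10 + 320) = -407/((7/2)*10 + 320) = -407/(35 + 320) = -407/355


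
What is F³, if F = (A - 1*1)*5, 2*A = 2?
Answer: 0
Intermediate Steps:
A = 1 (A = (½)*2 = 1)
F = 0 (F = (1 - 1*1)*5 = (1 - 1)*5 = 0*5 = 0)
F³ = 0³ = 0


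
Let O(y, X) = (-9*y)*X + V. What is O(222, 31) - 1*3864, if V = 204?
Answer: -65598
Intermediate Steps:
O(y, X) = 204 - 9*X*y (O(y, X) = (-9*y)*X + 204 = -9*X*y + 204 = 204 - 9*X*y)
O(222, 31) - 1*3864 = (204 - 9*31*222) - 1*3864 = (204 - 61938) - 3864 = -61734 - 3864 = -65598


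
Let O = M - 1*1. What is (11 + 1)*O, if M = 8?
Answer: 84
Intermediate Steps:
O = 7 (O = 8 - 1*1 = 8 - 1 = 7)
(11 + 1)*O = (11 + 1)*7 = 12*7 = 84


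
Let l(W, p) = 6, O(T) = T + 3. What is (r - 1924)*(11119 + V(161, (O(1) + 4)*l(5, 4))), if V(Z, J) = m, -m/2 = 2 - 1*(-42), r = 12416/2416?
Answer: -3196210188/151 ≈ -2.1167e+7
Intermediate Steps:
O(T) = 3 + T
r = 776/151 (r = 12416*(1/2416) = 776/151 ≈ 5.1391)
m = -88 (m = -2*(2 - 1*(-42)) = -2*(2 + 42) = -2*44 = -88)
V(Z, J) = -88
(r - 1924)*(11119 + V(161, (O(1) + 4)*l(5, 4))) = (776/151 - 1924)*(11119 - 88) = -289748/151*11031 = -3196210188/151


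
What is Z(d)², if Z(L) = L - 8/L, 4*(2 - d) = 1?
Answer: 6241/784 ≈ 7.9605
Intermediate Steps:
d = 7/4 (d = 2 - ¼*1 = 2 - ¼ = 7/4 ≈ 1.7500)
Z(d)² = (7/4 - 8/7/4)² = (7/4 - 8*4/7)² = (7/4 - 32/7)² = (-79/28)² = 6241/784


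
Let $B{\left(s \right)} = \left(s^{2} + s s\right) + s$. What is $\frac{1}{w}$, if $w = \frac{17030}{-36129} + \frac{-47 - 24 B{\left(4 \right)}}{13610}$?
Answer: $- \frac{491715690}{264691819} \approx -1.8577$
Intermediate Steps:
$B{\left(s \right)} = s + 2 s^{2}$ ($B{\left(s \right)} = \left(s^{2} + s^{2}\right) + s = 2 s^{2} + s = s + 2 s^{2}$)
$w = - \frac{264691819}{491715690}$ ($w = \frac{17030}{-36129} + \frac{-47 - 24 \cdot 4 \left(1 + 2 \cdot 4\right)}{13610} = 17030 \left(- \frac{1}{36129}\right) + \left(-47 - 24 \cdot 4 \left(1 + 8\right)\right) \frac{1}{13610} = - \frac{17030}{36129} + \left(-47 - 24 \cdot 4 \cdot 9\right) \frac{1}{13610} = - \frac{17030}{36129} + \left(-47 - 864\right) \frac{1}{13610} = - \frac{17030}{36129} - \frac{911}{13610} = - \frac{264691819}{491715690} \approx -0.5383$)
$\frac{1}{w} = \frac{1}{- \frac{264691819}{491715690}} = - \frac{491715690}{264691819}$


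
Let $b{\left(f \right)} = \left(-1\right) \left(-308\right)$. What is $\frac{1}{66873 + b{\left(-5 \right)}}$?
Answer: $\frac{1}{67181} \approx 1.4885 \cdot 10^{-5}$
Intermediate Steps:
$b{\left(f \right)} = 308$
$\frac{1}{66873 + b{\left(-5 \right)}} = \frac{1}{66873 + 308} = \frac{1}{67181}$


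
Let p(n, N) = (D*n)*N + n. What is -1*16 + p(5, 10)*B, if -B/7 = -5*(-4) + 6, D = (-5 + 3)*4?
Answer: 71874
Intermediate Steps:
D = -8 (D = -2*4 = -8)
B = -182 (B = -7*(-5*(-4) + 6) = -7*(20 + 6) = -7*26 = -182)
p(n, N) = n - 8*N*n (p(n, N) = (-8*n)*N + n = -8*N*n + n = n - 8*N*n)
-1*16 + p(5, 10)*B = -1*16 + (5*(1 - 8*10))*(-182) = -16 + (5*(1 - 80))*(-182) = -16 + (5*(-79))*(-182) = -16 - 395*(-182) = -16 + 71890 = 71874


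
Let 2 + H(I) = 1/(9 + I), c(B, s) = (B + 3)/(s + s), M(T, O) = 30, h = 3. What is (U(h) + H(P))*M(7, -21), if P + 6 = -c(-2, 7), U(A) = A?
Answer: 1650/41 ≈ 40.244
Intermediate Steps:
c(B, s) = (3 + B)/(2*s) (c(B, s) = (3 + B)/((2*s)) = (3 + B)*(1/(2*s)) = (3 + B)/(2*s))
P = -85/14 (P = -6 - (3 - 2)/(2*7) = -6 - 1/(2*7) = -6 - 1*1/14 = -6 - 1/14 = -85/14 ≈ -6.0714)
H(I) = -2 + 1/(9 + I)
(U(h) + H(P))*M(7, -21) = (3 + (-17 - 2*(-85/14))/(9 - 85/14))*30 = (3 + (-17 + 85/7)/(41/14))*30 = (3 + (14/41)*(-34/7))*30 = (3 - 68/41)*30 = (55/41)*30 = 1650/41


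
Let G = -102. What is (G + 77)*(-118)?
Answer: 2950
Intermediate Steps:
(G + 77)*(-118) = (-102 + 77)*(-118) = -25*(-118) = 2950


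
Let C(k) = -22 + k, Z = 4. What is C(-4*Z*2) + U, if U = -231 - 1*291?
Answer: -576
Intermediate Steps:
U = -522 (U = -231 - 291 = -522)
C(-4*Z*2) + U = (-22 - 4*4*2) - 522 = (-22 - 16*2) - 522 = (-22 - 32) - 522 = -54 - 522 = -576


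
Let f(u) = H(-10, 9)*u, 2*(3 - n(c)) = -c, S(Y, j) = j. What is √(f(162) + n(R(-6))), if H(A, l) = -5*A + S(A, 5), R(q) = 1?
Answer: √35654/2 ≈ 94.411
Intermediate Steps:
n(c) = 3 + c/2 (n(c) = 3 - (-1)*c/2 = 3 + c/2)
H(A, l) = 5 - 5*A (H(A, l) = -5*A + 5 = 5 - 5*A)
f(u) = 55*u (f(u) = (5 - 5*(-10))*u = (5 + 50)*u = 55*u)
√(f(162) + n(R(-6))) = √(55*162 + (3 + (½)*1)) = √(8910 + (3 + ½)) = √(8910 + 7/2) = √(17827/2) = √35654/2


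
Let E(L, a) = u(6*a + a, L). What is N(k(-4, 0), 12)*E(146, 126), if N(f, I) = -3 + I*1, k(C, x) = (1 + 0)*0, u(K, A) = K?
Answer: 7938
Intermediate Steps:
k(C, x) = 0 (k(C, x) = 1*0 = 0)
E(L, a) = 7*a (E(L, a) = 6*a + a = 7*a)
N(f, I) = -3 + I
N(k(-4, 0), 12)*E(146, 126) = (-3 + 12)*(7*126) = 9*882 = 7938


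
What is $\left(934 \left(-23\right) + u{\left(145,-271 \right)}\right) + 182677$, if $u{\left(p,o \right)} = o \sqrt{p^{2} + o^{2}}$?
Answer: $161195 - 271 \sqrt{94466} \approx 77902.0$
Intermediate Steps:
$u{\left(p,o \right)} = o \sqrt{o^{2} + p^{2}}$
$\left(934 \left(-23\right) + u{\left(145,-271 \right)}\right) + 182677 = \left(934 \left(-23\right) - 271 \sqrt{\left(-271\right)^{2} + 145^{2}}\right) + 182677 = \left(-21482 - 271 \sqrt{73441 + 21025}\right) + 182677 = \left(-21482 - 271 \sqrt{94466}\right) + 182677 = 161195 - 271 \sqrt{94466}$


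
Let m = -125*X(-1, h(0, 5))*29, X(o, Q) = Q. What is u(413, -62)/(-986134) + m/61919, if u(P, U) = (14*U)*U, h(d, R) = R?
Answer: -10602955827/30530215573 ≈ -0.34729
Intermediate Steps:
u(P, U) = 14*U**2
m = -18125 (m = -125*5*29 = -625*29 = -18125)
u(413, -62)/(-986134) + m/61919 = (14*(-62)**2)/(-986134) - 18125/61919 = (14*3844)*(-1/986134) - 18125*1/61919 = 53816*(-1/986134) - 18125/61919 = -26908/493067 - 18125/61919 = -10602955827/30530215573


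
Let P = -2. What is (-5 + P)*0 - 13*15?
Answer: -195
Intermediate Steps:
(-5 + P)*0 - 13*15 = (-5 - 2)*0 - 13*15 = -7*0 - 195 = 0 - 195 = -195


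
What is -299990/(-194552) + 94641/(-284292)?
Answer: 696585013/576141429 ≈ 1.2091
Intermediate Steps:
-299990/(-194552) + 94641/(-284292) = -299990*(-1/194552) + 94641*(-1/284292) = 149995/97276 - 31547/94764 = 696585013/576141429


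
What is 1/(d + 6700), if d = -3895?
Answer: 1/2805 ≈ 0.00035651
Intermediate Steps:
1/(d + 6700) = 1/(-3895 + 6700) = 1/2805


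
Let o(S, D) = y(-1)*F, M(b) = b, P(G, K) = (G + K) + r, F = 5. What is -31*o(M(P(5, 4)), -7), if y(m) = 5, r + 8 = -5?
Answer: -775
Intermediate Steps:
r = -13 (r = -8 - 5 = -13)
P(G, K) = -13 + G + K (P(G, K) = (G + K) - 13 = -13 + G + K)
o(S, D) = 25 (o(S, D) = 5*5 = 25)
-31*o(M(P(5, 4)), -7) = -31*25 = -775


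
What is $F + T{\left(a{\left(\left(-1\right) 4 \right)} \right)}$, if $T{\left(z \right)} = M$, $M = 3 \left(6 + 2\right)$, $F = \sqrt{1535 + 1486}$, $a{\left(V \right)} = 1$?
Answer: $24 + \sqrt{3021} \approx 78.964$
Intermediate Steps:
$F = \sqrt{3021} \approx 54.964$
$M = 24$ ($M = 3 \cdot 8 = 24$)
$T{\left(z \right)} = 24$
$F + T{\left(a{\left(\left(-1\right) 4 \right)} \right)} = \sqrt{3021} + 24 = 24 + \sqrt{3021}$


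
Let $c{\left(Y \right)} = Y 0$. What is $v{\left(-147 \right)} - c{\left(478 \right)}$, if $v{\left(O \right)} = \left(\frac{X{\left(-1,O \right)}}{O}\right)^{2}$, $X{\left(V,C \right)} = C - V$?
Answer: $\frac{21316}{21609} \approx 0.98644$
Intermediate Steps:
$c{\left(Y \right)} = 0$
$v{\left(O \right)} = \frac{\left(1 + O\right)^{2}}{O^{2}}$ ($v{\left(O \right)} = \left(\frac{O - -1}{O}\right)^{2} = \left(\frac{O + 1}{O}\right)^{2} = \left(\frac{1 + O}{O}\right)^{2} = \frac{\left(1 + O\right)^{2}}{O^{2}}$)
$v{\left(-147 \right)} - c{\left(478 \right)} = \frac{\left(1 - 147\right)^{2}}{21609} - 0 = \frac{\left(-146\right)^{2}}{21609} + 0 = \frac{1}{21609} \cdot 21316 + 0 = \frac{21316}{21609} + 0 = \frac{21316}{21609}$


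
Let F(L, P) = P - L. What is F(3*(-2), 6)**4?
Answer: 20736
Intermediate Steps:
F(3*(-2), 6)**4 = (6 - 3*(-2))**4 = (6 - 1*(-6))**4 = (6 + 6)**4 = 12**4 = 20736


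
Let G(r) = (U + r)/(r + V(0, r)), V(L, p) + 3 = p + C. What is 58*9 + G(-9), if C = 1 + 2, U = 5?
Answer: 4700/9 ≈ 522.22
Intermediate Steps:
C = 3
V(L, p) = p (V(L, p) = -3 + (p + 3) = -3 + (3 + p) = p)
G(r) = (5 + r)/(2*r) (G(r) = (5 + r)/(r + r) = (5 + r)/((2*r)) = (5 + r)*(1/(2*r)) = (5 + r)/(2*r))
58*9 + G(-9) = 58*9 + (½)*(5 - 9)/(-9) = 522 + (½)*(-⅑)*(-4) = 522 + 2/9 = 4700/9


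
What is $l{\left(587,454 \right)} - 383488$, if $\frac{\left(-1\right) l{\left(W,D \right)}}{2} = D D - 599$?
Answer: $-794522$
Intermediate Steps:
$l{\left(W,D \right)} = 1198 - 2 D^{2}$ ($l{\left(W,D \right)} = - 2 \left(D D - 599\right) = - 2 \left(D^{2} - 599\right) = - 2 \left(-599 + D^{2}\right) = 1198 - 2 D^{2}$)
$l{\left(587,454 \right)} - 383488 = \left(1198 - 2 \cdot 454^{2}\right) - 383488 = \left(1198 - 412232\right) - 383488 = -411034 - 383488 = -794522$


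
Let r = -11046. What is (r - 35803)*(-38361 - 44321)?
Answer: 3873569018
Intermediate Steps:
(r - 35803)*(-38361 - 44321) = (-11046 - 35803)*(-38361 - 44321) = -46849*(-82682) = 3873569018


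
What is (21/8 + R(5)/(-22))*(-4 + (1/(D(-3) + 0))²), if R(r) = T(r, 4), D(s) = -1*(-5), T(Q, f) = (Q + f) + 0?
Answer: -351/40 ≈ -8.7750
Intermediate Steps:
T(Q, f) = Q + f
D(s) = 5
R(r) = 4 + r (R(r) = r + 4 = 4 + r)
(21/8 + R(5)/(-22))*(-4 + (1/(D(-3) + 0))²) = (21/8 + (4 + 5)/(-22))*(-4 + (1/(5 + 0))²) = (21*(⅛) + 9*(-1/22))*(-4 + (1/5)²) = (21/8 - 9/22)*(-4 + (⅕)²) = 195*(-4 + 1/25)/88 = (195/88)*(-99/25) = -351/40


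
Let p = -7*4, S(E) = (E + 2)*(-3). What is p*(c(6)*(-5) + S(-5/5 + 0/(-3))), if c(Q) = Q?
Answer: 924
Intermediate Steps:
S(E) = -6 - 3*E (S(E) = (2 + E)*(-3) = -6 - 3*E)
p = -28
p*(c(6)*(-5) + S(-5/5 + 0/(-3))) = -28*(6*(-5) + (-6 - 3*(-5/5 + 0/(-3)))) = -28*(-30 + (-6 - 3*(-5*1/5 + 0*(-1/3)))) = -28*(-30 + (-6 - 3*(-1 + 0))) = -28*(-30 + (-6 - 3*(-1))) = -28*(-30 + (-6 + 3)) = -28*(-30 - 3) = -28*(-33) = 924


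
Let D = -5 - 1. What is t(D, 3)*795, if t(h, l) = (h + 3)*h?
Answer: 14310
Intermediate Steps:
D = -6
t(h, l) = h*(3 + h) (t(h, l) = (3 + h)*h = h*(3 + h))
t(D, 3)*795 = -6*(3 - 6)*795 = -6*(-3)*795 = 18*795 = 14310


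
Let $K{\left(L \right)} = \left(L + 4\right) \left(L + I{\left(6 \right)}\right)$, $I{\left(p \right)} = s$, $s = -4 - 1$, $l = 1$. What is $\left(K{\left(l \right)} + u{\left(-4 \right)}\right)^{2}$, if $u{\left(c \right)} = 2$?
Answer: $324$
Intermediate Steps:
$s = -5$ ($s = -4 - 1 = -5$)
$I{\left(p \right)} = -5$
$K{\left(L \right)} = \left(-5 + L\right) \left(4 + L\right)$ ($K{\left(L \right)} = \left(L + 4\right) \left(L - 5\right) = \left(4 + L\right) \left(-5 + L\right) = \left(-5 + L\right) \left(4 + L\right)$)
$\left(K{\left(l \right)} + u{\left(-4 \right)}\right)^{2} = \left(\left(-20 + 1^{2} - 1\right) + 2\right)^{2} = \left(\left(-20 + 1 - 1\right) + 2\right)^{2} = \left(-20 + 2\right)^{2} = \left(-18\right)^{2} = 324$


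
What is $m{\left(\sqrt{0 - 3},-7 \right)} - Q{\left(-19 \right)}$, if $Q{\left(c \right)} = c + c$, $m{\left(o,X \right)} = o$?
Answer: $38 + i \sqrt{3} \approx 38.0 + 1.732 i$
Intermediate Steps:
$Q{\left(c \right)} = 2 c$
$m{\left(\sqrt{0 - 3},-7 \right)} - Q{\left(-19 \right)} = \sqrt{0 - 3} - 2 \left(-19\right) = \sqrt{-3} - -38 = i \sqrt{3} + 38 = 38 + i \sqrt{3}$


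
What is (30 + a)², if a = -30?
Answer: 0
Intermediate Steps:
(30 + a)² = (30 - 30)² = 0² = 0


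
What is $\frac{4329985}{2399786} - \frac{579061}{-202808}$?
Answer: $\frac{1133889039413}{243347899544} \approx 4.6595$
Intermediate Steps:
$\frac{4329985}{2399786} - \frac{579061}{-202808} = 4329985 \cdot \frac{1}{2399786} - - \frac{579061}{202808} = \frac{4329985}{2399786} + \frac{579061}{202808} = \frac{1133889039413}{243347899544}$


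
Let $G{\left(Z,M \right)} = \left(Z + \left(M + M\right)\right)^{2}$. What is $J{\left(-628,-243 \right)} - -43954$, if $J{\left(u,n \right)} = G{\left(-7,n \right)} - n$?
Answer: $287246$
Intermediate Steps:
$G{\left(Z,M \right)} = \left(Z + 2 M\right)^{2}$
$J{\left(u,n \right)} = \left(-7 + 2 n\right)^{2} - n$
$J{\left(-628,-243 \right)} - -43954 = \left(\left(-7 + 2 \left(-243\right)\right)^{2} - -243\right) - -43954 = \left(\left(-7 - 486\right)^{2} + 243\right) + 43954 = \left(\left(-493\right)^{2} + 243\right) + 43954 = \left(243049 + 243\right) + 43954 = 243292 + 43954 = 287246$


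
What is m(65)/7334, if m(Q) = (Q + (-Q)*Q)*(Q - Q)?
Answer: 0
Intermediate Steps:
m(Q) = 0 (m(Q) = (Q - Q²)*0 = 0)
m(65)/7334 = 0/7334 = 0*(1/7334) = 0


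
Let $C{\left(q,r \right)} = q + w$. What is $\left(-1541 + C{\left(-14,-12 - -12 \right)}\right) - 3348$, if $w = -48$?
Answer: $-4951$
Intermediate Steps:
$C{\left(q,r \right)} = -48 + q$ ($C{\left(q,r \right)} = q - 48 = -48 + q$)
$\left(-1541 + C{\left(-14,-12 - -12 \right)}\right) - 3348 = \left(-1541 - 62\right) - 3348 = -1603 - 3348 = -4951$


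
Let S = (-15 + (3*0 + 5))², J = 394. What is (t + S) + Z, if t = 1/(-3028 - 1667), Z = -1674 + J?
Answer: -5540101/4695 ≈ -1180.0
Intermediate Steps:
Z = -1280 (Z = -1674 + 394 = -1280)
S = 100 (S = (-15 + (0 + 5))² = (-15 + 5)² = (-10)² = 100)
t = -1/4695 (t = 1/(-4695) = -1/4695 ≈ -0.00021299)
(t + S) + Z = (-1/4695 + 100) - 1280 = 469499/4695 - 1280 = -5540101/4695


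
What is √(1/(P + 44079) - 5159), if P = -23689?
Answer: 3*I*√238318340390/20390 ≈ 71.826*I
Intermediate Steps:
√(1/(P + 44079) - 5159) = √(1/(-23689 + 44079) - 5159) = √(1/20390 - 5159) = √(-105192009/20390) = 3*I*√238318340390/20390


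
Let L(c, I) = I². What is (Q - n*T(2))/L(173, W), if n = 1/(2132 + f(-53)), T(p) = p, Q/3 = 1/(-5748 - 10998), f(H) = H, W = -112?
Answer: -13243/145572844032 ≈ -9.0972e-8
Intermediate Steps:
Q = -1/5582 (Q = 3/(-5748 - 10998) = 3/(-16746) = 3*(-1/16746) = -1/5582 ≈ -0.00017915)
n = 1/2079 (n = 1/(2132 - 53) = 1/2079 ≈ 0.00048100)
(Q - n*T(2))/L(173, W) = (-1/5582 - 2/2079)/((-112)²) = (-1/5582 - 1*2/2079)/12544 = (-1/5582 - 2/2079)*(1/12544) = -13243/11604978*1/12544 = -13243/145572844032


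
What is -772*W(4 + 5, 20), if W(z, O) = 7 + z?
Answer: -12352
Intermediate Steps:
-772*W(4 + 5, 20) = -772*(7 + (4 + 5)) = -772*(7 + 9) = -772*16 = -12352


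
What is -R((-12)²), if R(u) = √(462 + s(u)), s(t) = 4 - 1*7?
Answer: -3*√51 ≈ -21.424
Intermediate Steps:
s(t) = -3 (s(t) = 4 - 7 = -3)
R(u) = 3*√51 (R(u) = √(462 - 3) = √459 = 3*√51)
-R((-12)²) = -3*√51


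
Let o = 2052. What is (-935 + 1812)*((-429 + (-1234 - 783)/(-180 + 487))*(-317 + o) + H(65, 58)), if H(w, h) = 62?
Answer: -203450990582/307 ≈ -6.6271e+8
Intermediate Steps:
(-935 + 1812)*((-429 + (-1234 - 783)/(-180 + 487))*(-317 + o) + H(65, 58)) = (-935 + 1812)*((-429 + (-1234 - 783)/(-180 + 487))*(-317 + 2052) + 62) = 877*((-429 - 2017/307)*1735 + 62) = 877*(-133720/307*1735 + 62) = 877*(-232004200/307 + 62) = 877*(-231985166/307) = -203450990582/307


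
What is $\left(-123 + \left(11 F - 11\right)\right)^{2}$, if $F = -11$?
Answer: $65025$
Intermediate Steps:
$\left(-123 + \left(11 F - 11\right)\right)^{2} = \left(-123 + \left(11 \left(-11\right) - 11\right)\right)^{2} = \left(-123 - 132\right)^{2} = \left(-255\right)^{2} = 65025$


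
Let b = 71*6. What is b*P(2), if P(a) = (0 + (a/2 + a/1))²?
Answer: 3834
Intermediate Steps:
P(a) = 9*a²/4 (P(a) = (0 + (a*(½) + a*1))² = (0 + (a/2 + a))² = (0 + 3*a/2)² = (3*a/2)² = 9*a²/4)
b = 426
b*P(2) = 426*((9/4)*2²) = 426*((9/4)*4) = 426*9 = 3834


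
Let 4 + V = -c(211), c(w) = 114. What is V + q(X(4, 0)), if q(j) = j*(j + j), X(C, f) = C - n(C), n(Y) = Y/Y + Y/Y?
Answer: -110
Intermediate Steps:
n(Y) = 2 (n(Y) = 1 + 1 = 2)
V = -118 (V = -4 - 1*114 = -4 - 114 = -118)
X(C, f) = -2 + C (X(C, f) = C - 1*2 = C - 2 = -2 + C)
q(j) = 2*j² (q(j) = j*(2*j) = 2*j²)
V + q(X(4, 0)) = -118 + 2*(-2 + 4)² = -118 + 2*2² = -118 + 2*4 = -118 + 8 = -110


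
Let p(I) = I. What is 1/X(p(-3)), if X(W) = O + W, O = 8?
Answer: 1/5 ≈ 0.20000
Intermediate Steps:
X(W) = 8 + W
1/X(p(-3)) = 1/(8 - 3) = 1/5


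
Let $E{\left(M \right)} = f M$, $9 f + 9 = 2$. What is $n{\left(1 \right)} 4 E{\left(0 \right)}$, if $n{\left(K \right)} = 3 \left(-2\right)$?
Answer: $0$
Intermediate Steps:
$n{\left(K \right)} = -6$
$f = - \frac{7}{9}$ ($f = -1 + \frac{1}{9} \cdot 2 = -1 + \frac{2}{9} = - \frac{7}{9} \approx -0.77778$)
$E{\left(M \right)} = - \frac{7 M}{9}$
$n{\left(1 \right)} 4 E{\left(0 \right)} = \left(-6\right) 4 \left(\left(- \frac{7}{9}\right) 0\right) = \left(-24\right) 0 = 0$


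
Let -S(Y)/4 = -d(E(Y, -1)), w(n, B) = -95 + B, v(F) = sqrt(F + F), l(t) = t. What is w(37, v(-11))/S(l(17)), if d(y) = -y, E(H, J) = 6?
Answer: 95/24 - I*sqrt(22)/24 ≈ 3.9583 - 0.19543*I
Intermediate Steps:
v(F) = sqrt(2)*sqrt(F) (v(F) = sqrt(2*F) = sqrt(2)*sqrt(F))
S(Y) = -24 (S(Y) = -(-4)*(-1*6) = -(-4)*(-6) = -4*6 = -24)
w(37, v(-11))/S(l(17)) = (-95 + sqrt(2)*sqrt(-11))/(-24) = (-95 + sqrt(2)*(I*sqrt(11)))*(-1/24) = (-95 + I*sqrt(22))*(-1/24) = 95/24 - I*sqrt(22)/24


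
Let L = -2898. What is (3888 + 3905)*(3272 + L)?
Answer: 2914582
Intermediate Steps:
(3888 + 3905)*(3272 + L) = (3888 + 3905)*(3272 - 2898) = 7793*374 = 2914582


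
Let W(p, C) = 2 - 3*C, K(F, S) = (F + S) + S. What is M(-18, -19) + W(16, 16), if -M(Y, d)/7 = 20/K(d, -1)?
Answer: -118/3 ≈ -39.333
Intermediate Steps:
K(F, S) = F + 2*S
M(Y, d) = -140/(-2 + d) (M(Y, d) = -140/(d + 2*(-1)) = -140/(d - 2) = -140/(-2 + d))
M(-18, -19) + W(16, 16) = -140/(-2 - 19) + (2 - 3*16) = -140/(-21) + (2 - 48) = -140*(-1/21) - 46 = 20/3 - 46 = -118/3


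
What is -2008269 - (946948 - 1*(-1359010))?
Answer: -4314227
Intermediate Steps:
-2008269 - (946948 - 1*(-1359010)) = -2008269 - (946948 + 1359010) = -2008269 - 1*2305958 = -2008269 - 2305958 = -4314227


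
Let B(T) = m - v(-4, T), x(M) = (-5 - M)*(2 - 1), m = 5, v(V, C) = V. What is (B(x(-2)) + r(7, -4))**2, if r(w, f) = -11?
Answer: 4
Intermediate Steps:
x(M) = -5 - M (x(M) = (-5 - M)*1 = -5 - M)
B(T) = 9 (B(T) = 5 - 1*(-4) = 5 + 4 = 9)
(B(x(-2)) + r(7, -4))**2 = (9 - 11)**2 = (-2)**2 = 4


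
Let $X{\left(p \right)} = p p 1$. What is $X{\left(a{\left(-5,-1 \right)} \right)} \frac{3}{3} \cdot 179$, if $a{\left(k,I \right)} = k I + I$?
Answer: $2864$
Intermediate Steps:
$a{\left(k,I \right)} = I + I k$ ($a{\left(k,I \right)} = I k + I = I + I k$)
$X{\left(p \right)} = p^{2}$ ($X{\left(p \right)} = p^{2} \cdot 1 = p^{2}$)
$X{\left(a{\left(-5,-1 \right)} \right)} \frac{3}{3} \cdot 179 = \left(- (1 - 5)\right)^{2} \cdot \frac{3}{3} \cdot 179 = \left(\left(-1\right) \left(-4\right)\right)^{2} \cdot 3 \cdot \frac{1}{3} \cdot 179 = 4^{2} \cdot 1 \cdot 179 = 16 \cdot 179 = 2864$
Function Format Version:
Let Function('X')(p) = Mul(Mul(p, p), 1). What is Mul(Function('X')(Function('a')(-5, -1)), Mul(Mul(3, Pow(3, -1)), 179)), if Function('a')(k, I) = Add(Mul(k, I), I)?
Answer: 2864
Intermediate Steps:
Function('a')(k, I) = Add(I, Mul(I, k)) (Function('a')(k, I) = Add(Mul(I, k), I) = Add(I, Mul(I, k)))
Function('X')(p) = Pow(p, 2) (Function('X')(p) = Mul(Pow(p, 2), 1) = Pow(p, 2))
Mul(Function('X')(Function('a')(-5, -1)), Mul(Mul(3, Pow(3, -1)), 179)) = Mul(Pow(Mul(-1, Add(1, -5)), 2), Mul(Mul(3, Pow(3, -1)), 179)) = Mul(Pow(Mul(-1, -4), 2), Mul(Mul(3, Rational(1, 3)), 179)) = Mul(Pow(4, 2), Mul(1, 179)) = Mul(16, 179) = 2864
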